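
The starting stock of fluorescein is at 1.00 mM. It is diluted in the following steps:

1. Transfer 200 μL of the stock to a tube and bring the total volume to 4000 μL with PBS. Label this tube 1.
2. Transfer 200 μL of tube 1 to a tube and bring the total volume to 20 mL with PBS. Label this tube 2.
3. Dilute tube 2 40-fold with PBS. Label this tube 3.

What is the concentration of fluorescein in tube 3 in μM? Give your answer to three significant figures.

0.0125 μM

Step 1: 200 μL brought to 4000 μL → factor 4000/200 = 20
Step 2: 200 μL brought to 20 mL → factor 20000/200 = 100
Step 3: 40-fold → factor 40
Overall dilution factor = 20 × 100 × 40 = 80000
Final = 1.00 mM / 80000 = 1.250 × 10^-5 mM = 0.0125 μM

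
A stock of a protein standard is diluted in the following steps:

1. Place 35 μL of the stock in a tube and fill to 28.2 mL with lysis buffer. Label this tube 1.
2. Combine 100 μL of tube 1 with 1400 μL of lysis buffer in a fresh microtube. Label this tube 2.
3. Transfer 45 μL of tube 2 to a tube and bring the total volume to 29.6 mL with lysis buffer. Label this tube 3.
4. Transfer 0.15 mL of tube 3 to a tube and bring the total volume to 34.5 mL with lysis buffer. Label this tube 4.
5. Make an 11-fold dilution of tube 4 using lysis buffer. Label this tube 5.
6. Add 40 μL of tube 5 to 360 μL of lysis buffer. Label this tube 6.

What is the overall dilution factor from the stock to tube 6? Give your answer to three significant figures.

2.01 × 10^11

Step 1: 35 μL brought to 28.2 mL → factor 28200/35 = 805.71
Step 2: 100 μL + 1400 μL = 1500 μL total → factor 1500/100 = 15
Step 3: 45 μL brought to 29.6 mL → factor 29600/45 = 657.78
Step 4: 0.15 mL brought to 34.5 mL → factor 34.5/0.15 = 230
Step 5: 11-fold → factor 11
Step 6: 40 μL + 360 μL = 400 μL total → factor 400/40 = 10
Overall dilution factor = 805.71 × 15 × 657.78 × 230 × 11 × 10 = 2.0113 × 10^11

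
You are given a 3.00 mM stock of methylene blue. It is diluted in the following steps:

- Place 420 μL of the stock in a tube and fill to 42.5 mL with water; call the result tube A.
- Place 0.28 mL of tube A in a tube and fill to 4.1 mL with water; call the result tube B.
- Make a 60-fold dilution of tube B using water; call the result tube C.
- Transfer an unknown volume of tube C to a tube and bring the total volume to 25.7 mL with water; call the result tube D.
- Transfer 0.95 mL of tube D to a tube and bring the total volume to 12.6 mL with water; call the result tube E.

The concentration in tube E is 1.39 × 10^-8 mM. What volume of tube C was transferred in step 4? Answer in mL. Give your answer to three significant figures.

Step 1: 420 μL brought to 42.5 mL → factor 42500/420 = 101.19
Step 2: 0.28 mL brought to 4.1 mL → factor 4.1/0.28 = 14.643
Step 3: 60-fold → factor 60
Step 4: v brought to 25.7 mL → factor = 25.7 mL/v
Step 5: 0.95 mL brought to 12.6 mL → factor 12.6/0.95 = 13.263
Product of known-step factors = 1.1791 × 10^6
Overall factor = 3.00 mM / (1.39 × 10^-8 mM) = 2.1583 × 10^8
Step-4 factor = 2.1583 × 10^8 / 1.1791 × 10^6 = 183.04
v = 25.7 mL / 183.04 = 0.140 mL

0.140 mL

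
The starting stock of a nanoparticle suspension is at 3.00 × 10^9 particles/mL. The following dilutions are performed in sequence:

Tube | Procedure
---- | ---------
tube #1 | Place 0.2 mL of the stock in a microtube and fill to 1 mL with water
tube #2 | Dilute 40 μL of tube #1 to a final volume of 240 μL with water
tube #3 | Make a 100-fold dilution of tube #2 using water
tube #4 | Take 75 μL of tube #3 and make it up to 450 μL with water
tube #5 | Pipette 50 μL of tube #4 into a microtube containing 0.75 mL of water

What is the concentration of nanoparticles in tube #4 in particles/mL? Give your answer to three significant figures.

1.67 × 10^5 particles/mL

Step 1: 0.2 mL brought to 1 mL → factor 1/0.2 = 5
Step 2: 40 μL brought to 240 μL → factor 240/40 = 6
Step 3: 100-fold → factor 100
Step 4: 75 μL brought to 450 μL → factor 450/75 = 6
Dilution factor through tube #4 = 5 × 6 × 100 × 6 = 18000
[tube #4] = 3.00 × 10^9 particles/mL / 18000 = 1.67 × 10^5 particles/mL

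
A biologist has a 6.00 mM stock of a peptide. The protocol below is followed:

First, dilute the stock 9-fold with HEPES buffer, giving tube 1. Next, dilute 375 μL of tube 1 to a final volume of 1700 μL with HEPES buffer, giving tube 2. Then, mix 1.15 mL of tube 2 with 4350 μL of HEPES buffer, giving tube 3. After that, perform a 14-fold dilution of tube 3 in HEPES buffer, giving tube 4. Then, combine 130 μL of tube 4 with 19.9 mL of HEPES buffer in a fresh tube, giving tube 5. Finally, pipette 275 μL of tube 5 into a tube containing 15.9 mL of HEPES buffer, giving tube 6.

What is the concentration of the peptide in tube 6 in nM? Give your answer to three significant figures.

Step 1: 9-fold → factor 9
Step 2: 375 μL brought to 1700 μL → factor 1700/375 = 4.5333
Step 3: 1.15 mL + 4350 μL = 5.5 mL total → factor 5.5/1.15 = 4.7826
Step 4: 14-fold → factor 14
Step 5: 130 μL + 19.9 mL = 20030 μL total → factor 20030/130 = 154.08
Step 6: 275 μL + 15.9 mL = 16175 μL total → factor 16175/275 = 58.818
Overall dilution factor = 9 × 4.5333 × 4.7826 × 14 × 154.08 × 58.818 = 2.4757 × 10^7
Final = 6.00 mM / 2.4757 × 10^7 = 2.424 × 10^-7 mM = 0.242 nM

0.242 nM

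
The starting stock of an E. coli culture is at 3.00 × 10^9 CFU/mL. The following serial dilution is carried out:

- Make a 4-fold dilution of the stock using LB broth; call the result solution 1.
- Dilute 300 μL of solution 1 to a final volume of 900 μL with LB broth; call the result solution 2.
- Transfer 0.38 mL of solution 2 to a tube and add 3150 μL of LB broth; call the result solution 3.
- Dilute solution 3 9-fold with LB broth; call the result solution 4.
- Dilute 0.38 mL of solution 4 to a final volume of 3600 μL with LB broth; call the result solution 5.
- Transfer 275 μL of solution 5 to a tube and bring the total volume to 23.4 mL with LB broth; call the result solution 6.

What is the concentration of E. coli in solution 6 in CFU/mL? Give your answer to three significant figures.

3.71 × 10^3 CFU/mL

Step 1: 4-fold → factor 4
Step 2: 300 μL brought to 900 μL → factor 900/300 = 3
Step 3: 0.38 mL + 3150 μL = 3.53 mL total → factor 3.53/0.38 = 9.2895
Step 4: 9-fold → factor 9
Step 5: 0.38 mL brought to 3600 μL → factor 3.6/0.38 = 9.4737
Step 6: 275 μL brought to 23.4 mL → factor 23400/275 = 85.091
Overall dilution factor = 4 × 3 × 9.2895 × 9 × 9.4737 × 85.091 = 8.0875 × 10^5
Final = 3.00 × 10^9 CFU/mL / 8.0875 × 10^5 = 3.71 × 10^3 CFU/mL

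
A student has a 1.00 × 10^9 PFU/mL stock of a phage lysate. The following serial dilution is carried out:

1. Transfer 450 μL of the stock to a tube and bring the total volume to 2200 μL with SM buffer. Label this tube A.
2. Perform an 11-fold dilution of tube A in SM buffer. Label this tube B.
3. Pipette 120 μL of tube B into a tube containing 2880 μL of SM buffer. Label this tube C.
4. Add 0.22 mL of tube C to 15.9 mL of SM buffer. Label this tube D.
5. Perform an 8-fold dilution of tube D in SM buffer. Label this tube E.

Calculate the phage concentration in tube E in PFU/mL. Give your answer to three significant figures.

Step 1: 450 μL brought to 2200 μL → factor 2200/450 = 4.8889
Step 2: 11-fold → factor 11
Step 3: 120 μL + 2880 μL = 3000 μL total → factor 3000/120 = 25
Step 4: 0.22 mL + 15.9 mL = 16.12 mL total → factor 16.12/0.22 = 73.273
Step 5: 8-fold → factor 8
Dilution factor through tube E = 4.8889 × 11 × 25 × 73.273 × 8 = 7.8809 × 10^5
[tube E] = 1.00 × 10^9 PFU/mL / 7.8809 × 10^5 = 1.27 × 10^3 PFU/mL

1.27 × 10^3 PFU/mL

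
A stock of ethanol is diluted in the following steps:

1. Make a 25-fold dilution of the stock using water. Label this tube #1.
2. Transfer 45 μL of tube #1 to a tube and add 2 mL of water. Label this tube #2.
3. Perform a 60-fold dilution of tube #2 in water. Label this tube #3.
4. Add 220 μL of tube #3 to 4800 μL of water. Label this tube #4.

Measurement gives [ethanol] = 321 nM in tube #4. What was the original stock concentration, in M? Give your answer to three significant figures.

Step 1: 25-fold → factor 25
Step 2: 45 μL + 2 mL = 2045 μL total → factor 2045/45 = 45.444
Step 3: 60-fold → factor 60
Step 4: 220 μL + 4800 μL = 5020 μL total → factor 5020/220 = 22.818
Overall dilution factor = 25 × 45.444 × 60 × 22.818 = 1.5554 × 10^6
Stock = 321 nM × 1.5554 × 10^6 = 4.993 × 10^8 nM = 0.499 M

0.499 M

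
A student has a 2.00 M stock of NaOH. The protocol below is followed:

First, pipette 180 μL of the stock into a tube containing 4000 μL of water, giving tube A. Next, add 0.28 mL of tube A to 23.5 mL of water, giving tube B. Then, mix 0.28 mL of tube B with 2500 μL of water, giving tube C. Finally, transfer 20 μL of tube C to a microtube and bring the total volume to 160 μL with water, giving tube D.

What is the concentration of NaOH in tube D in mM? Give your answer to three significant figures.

0.0128 mM

Step 1: 180 μL + 4000 μL = 4180 μL total → factor 4180/180 = 23.222
Step 2: 0.28 mL + 23.5 mL = 23.78 mL total → factor 23.78/0.28 = 84.929
Step 3: 0.28 mL + 2500 μL = 2.78 mL total → factor 2.78/0.28 = 9.9286
Step 4: 20 μL brought to 160 μL → factor 160/20 = 8
Overall dilution factor = 23.222 × 84.929 × 9.9286 × 8 = 1.5665 × 10^5
Final = 2.00 M / 1.5665 × 10^5 = 1.277 × 10^-5 M = 0.0128 mM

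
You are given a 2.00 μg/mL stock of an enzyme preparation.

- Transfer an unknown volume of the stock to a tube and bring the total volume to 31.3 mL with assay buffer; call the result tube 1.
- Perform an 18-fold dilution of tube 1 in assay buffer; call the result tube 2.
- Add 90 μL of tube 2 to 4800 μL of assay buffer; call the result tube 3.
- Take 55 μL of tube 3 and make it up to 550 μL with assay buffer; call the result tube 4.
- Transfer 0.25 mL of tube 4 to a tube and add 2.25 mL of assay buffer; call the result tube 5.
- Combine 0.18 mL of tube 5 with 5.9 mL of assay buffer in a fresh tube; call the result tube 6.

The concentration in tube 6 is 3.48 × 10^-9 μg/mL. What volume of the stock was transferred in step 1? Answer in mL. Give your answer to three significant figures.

0.180 mL

Step 1: v brought to 31.3 mL → factor = 31.3 mL/v
Step 2: 18-fold → factor 18
Step 3: 90 μL + 4800 μL = 4890 μL total → factor 4890/90 = 54.333
Step 4: 55 μL brought to 550 μL → factor 550/55 = 10
Step 5: 0.25 mL + 2.25 mL = 2.5 mL total → factor 2.5/0.25 = 10
Step 6: 0.18 mL + 5.9 mL = 6.08 mL total → factor 6.08/0.18 = 33.778
Product of known-step factors = 3.3035 × 10^6
Overall factor = 2.00 μg/mL / (3.48 × 10^-9 μg/mL) = 5.7471 × 10^8
Step-1 factor = 5.7471 × 10^8 / 3.3035 × 10^6 = 173.97
v = 31.3 mL / 173.97 = 0.180 mL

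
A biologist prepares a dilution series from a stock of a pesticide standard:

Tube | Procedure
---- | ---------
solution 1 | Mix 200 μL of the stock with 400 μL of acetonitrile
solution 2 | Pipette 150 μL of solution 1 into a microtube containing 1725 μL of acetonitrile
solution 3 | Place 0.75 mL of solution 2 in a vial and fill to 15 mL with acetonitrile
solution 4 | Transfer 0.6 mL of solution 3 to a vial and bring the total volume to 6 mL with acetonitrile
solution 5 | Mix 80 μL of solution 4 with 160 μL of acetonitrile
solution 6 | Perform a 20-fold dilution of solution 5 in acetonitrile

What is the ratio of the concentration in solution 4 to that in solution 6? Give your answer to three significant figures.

Step 1: 200 μL + 400 μL = 600 μL total → factor 600/200 = 3
Step 2: 150 μL + 1725 μL = 1875 μL total → factor 1875/150 = 12.5
Step 3: 0.75 mL brought to 15 mL → factor 15/0.75 = 20
Step 4: 0.6 mL brought to 6 mL → factor 6/0.6 = 10
Step 5: 80 μL + 160 μL = 240 μL total → factor 240/80 = 3
Step 6: 20-fold → factor 20
Dilution factor to solution 4 = 7500; to solution 6 = 4.5 × 10^5
[solution 4]/[solution 6] = (factor to solution 6)/(factor to solution 4) = 4.5 × 10^5/7500 = 60.0

60.0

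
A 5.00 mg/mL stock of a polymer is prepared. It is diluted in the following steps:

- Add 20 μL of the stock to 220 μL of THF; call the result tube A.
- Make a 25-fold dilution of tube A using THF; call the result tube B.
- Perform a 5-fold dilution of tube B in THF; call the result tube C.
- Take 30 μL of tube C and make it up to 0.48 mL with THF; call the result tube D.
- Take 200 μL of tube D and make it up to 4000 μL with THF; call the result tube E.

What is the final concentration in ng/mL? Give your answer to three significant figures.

10.4 ng/mL

Step 1: 20 μL + 220 μL = 240 μL total → factor 240/20 = 12
Step 2: 25-fold → factor 25
Step 3: 5-fold → factor 5
Step 4: 30 μL brought to 0.48 mL → factor 480/30 = 16
Step 5: 200 μL brought to 4000 μL → factor 4000/200 = 20
Overall dilution factor = 12 × 25 × 5 × 16 × 20 = 4.8 × 10^5
Final = 5.00 mg/mL / 4.8 × 10^5 = 1.042 × 10^-5 mg/mL = 10.4 ng/mL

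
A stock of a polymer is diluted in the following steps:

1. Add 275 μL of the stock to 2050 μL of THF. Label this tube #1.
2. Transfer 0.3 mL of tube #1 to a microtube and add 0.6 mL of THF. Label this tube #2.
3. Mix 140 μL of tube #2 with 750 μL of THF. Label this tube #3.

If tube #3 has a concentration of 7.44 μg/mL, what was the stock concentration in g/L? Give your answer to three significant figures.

Step 1: 275 μL + 2050 μL = 2325 μL total → factor 2325/275 = 8.4545
Step 2: 0.3 mL + 0.6 mL = 0.9 mL total → factor 0.9/0.3 = 3
Step 3: 140 μL + 750 μL = 890 μL total → factor 890/140 = 6.3571
Overall dilution factor = 8.4545 × 3 × 6.3571 = 161.24
Stock = 7.44 μg/mL × 161.24 = 1200 μg/mL = 1.20 g/L

1.20 g/L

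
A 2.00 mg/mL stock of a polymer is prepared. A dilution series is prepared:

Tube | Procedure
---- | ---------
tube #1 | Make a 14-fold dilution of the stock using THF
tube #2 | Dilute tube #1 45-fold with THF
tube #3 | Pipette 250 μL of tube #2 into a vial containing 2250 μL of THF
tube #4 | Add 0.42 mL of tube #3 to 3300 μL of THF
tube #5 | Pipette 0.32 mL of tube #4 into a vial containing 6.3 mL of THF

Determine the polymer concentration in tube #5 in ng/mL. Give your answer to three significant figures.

1.73 ng/mL

Step 1: 14-fold → factor 14
Step 2: 45-fold → factor 45
Step 3: 250 μL + 2250 μL = 2500 μL total → factor 2500/250 = 10
Step 4: 0.42 mL + 3300 μL = 3.72 mL total → factor 3.72/0.42 = 8.8571
Step 5: 0.32 mL + 6.3 mL = 6.62 mL total → factor 6.62/0.32 = 20.688
Overall dilution factor = 14 × 45 × 10 × 8.8571 × 20.688 = 1.1544 × 10^6
Final = 2.00 mg/mL / 1.1544 × 10^6 = 1.733 × 10^-6 mg/mL = 1.73 ng/mL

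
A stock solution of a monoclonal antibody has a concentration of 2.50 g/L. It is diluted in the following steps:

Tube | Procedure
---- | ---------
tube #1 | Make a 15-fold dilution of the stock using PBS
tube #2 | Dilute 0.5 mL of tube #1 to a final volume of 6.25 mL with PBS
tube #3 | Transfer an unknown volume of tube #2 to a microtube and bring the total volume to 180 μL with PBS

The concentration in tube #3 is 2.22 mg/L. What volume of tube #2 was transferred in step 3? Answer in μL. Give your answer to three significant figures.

Step 1: 15-fold → factor 15
Step 2: 0.5 mL brought to 6.25 mL → factor 6.25/0.5 = 12.5
Step 3: v brought to 180 μL → factor = 180 μL/v
Product of known-step factors = 187.5
Overall factor = 2.50 g/L / (2.22 mg/L) = 1126.1
Step-3 factor = 1126.1 / 187.5 = 6.006
v = 180 μL / 6.006 = 30.0 μL

30.0 μL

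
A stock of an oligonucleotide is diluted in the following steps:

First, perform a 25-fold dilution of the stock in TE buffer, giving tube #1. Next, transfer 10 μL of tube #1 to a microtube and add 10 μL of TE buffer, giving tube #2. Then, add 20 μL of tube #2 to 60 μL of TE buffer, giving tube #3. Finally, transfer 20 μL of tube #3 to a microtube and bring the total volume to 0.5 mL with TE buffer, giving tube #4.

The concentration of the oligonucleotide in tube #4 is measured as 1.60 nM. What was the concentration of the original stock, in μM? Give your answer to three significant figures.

Step 1: 25-fold → factor 25
Step 2: 10 μL + 10 μL = 20 μL total → factor 20/10 = 2
Step 3: 20 μL + 60 μL = 80 μL total → factor 80/20 = 4
Step 4: 20 μL brought to 0.5 mL → factor 500/20 = 25
Overall dilution factor = 25 × 2 × 4 × 25 = 5000
Stock = 1.60 nM × 5000 = 8000 nM = 8.00 μM

8.00 μM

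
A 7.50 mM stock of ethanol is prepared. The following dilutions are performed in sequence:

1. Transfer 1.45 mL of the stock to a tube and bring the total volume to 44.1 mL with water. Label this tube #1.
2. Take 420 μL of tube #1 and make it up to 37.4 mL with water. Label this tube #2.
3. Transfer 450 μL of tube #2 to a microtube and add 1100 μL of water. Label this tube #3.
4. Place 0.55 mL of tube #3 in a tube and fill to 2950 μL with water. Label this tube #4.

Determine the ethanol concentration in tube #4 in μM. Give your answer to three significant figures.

Step 1: 1.45 mL brought to 44.1 mL → factor 44.1/1.45 = 30.414
Step 2: 420 μL brought to 37.4 mL → factor 37400/420 = 89.048
Step 3: 450 μL + 1100 μL = 1550 μL total → factor 1550/450 = 3.4444
Step 4: 0.55 mL brought to 2950 μL → factor 2.95/0.55 = 5.3636
Overall dilution factor = 30.414 × 89.048 × 3.4444 × 5.3636 = 50035
Final = 7.50 mM / 50035 = 0.0001499 mM = 0.150 μM

0.150 μM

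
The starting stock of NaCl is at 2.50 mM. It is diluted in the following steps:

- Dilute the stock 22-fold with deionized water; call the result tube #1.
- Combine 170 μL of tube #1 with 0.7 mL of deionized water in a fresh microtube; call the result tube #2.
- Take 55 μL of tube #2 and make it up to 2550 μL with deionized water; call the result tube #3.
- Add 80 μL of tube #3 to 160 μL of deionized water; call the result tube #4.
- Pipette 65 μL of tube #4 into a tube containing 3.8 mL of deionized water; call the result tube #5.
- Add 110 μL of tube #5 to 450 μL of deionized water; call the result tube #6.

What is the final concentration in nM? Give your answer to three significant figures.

0.527 nM

Step 1: 22-fold → factor 22
Step 2: 170 μL + 0.7 mL = 870 μL total → factor 870/170 = 5.1176
Step 3: 55 μL brought to 2550 μL → factor 2550/55 = 46.364
Step 4: 80 μL + 160 μL = 240 μL total → factor 240/80 = 3
Step 5: 65 μL + 3.8 mL = 3865 μL total → factor 3865/65 = 59.462
Step 6: 110 μL + 450 μL = 560 μL total → factor 560/110 = 5.0909
Overall dilution factor = 22 × 5.1176 × 46.364 × 3 × 59.462 × 5.0909 = 4.7405 × 10^6
Final = 2.50 mM / 4.7405 × 10^6 = 5.274 × 10^-7 mM = 0.527 nM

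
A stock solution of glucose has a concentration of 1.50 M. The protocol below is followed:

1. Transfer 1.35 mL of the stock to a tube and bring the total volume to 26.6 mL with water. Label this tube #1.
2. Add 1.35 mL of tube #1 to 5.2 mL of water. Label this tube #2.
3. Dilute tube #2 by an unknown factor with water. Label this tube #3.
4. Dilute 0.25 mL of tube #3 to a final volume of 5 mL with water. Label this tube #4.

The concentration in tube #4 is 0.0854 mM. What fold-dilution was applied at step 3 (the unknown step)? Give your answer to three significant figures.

9.19-fold

Step 1: 1.35 mL brought to 26.6 mL → factor 26.6/1.35 = 19.704
Step 2: 1.35 mL + 5.2 mL = 6.55 mL total → factor 6.55/1.35 = 4.8519
Step 3: unknown factor x
Step 4: 0.25 mL brought to 5 mL → factor 5/0.25 = 20
Product of known-step factors = 1912
Overall factor = 1.50 M / (0.0854 mM) = 17564
x = 17564 / 1912 = 9.19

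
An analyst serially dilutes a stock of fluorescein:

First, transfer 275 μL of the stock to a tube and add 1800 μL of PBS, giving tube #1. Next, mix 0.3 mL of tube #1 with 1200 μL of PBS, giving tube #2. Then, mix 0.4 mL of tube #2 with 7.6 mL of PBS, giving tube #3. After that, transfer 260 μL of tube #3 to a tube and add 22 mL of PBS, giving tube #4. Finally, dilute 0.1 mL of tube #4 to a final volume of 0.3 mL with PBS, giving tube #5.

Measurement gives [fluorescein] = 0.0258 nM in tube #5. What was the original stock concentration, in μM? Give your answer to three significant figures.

5.00 μM

Step 1: 275 μL + 1800 μL = 2075 μL total → factor 2075/275 = 7.5455
Step 2: 0.3 mL + 1200 μL = 1.5 mL total → factor 1.5/0.3 = 5
Step 3: 0.4 mL + 7.6 mL = 8 mL total → factor 8/0.4 = 20
Step 4: 260 μL + 22 mL = 22260 μL total → factor 22260/260 = 85.615
Step 5: 0.1 mL brought to 0.3 mL → factor 0.3/0.1 = 3
Overall dilution factor = 7.5455 × 5 × 20 × 85.615 × 3 = 1.938 × 10^5
Stock = 0.0258 nM × 1.938 × 10^5 = 5000 nM = 5.00 μM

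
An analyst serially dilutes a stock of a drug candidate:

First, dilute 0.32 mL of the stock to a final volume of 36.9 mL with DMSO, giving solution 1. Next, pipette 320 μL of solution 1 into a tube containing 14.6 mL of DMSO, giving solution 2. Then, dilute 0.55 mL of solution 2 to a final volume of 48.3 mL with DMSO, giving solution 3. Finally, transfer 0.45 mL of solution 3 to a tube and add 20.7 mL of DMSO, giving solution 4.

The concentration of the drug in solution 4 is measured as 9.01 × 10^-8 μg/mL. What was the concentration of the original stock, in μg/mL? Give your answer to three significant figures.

Step 1: 0.32 mL brought to 36.9 mL → factor 36.9/0.32 = 115.31
Step 2: 320 μL + 14.6 mL = 14920 μL total → factor 14920/320 = 46.625
Step 3: 0.55 mL brought to 48.3 mL → factor 48.3/0.55 = 87.818
Step 4: 0.45 mL + 20.7 mL = 21.15 mL total → factor 21.15/0.45 = 47
Overall dilution factor = 115.31 × 46.625 × 87.818 × 47 = 2.2191 × 10^7
Stock = 9.01 × 10^-8 μg/mL × 2.2191 × 10^7 = 2.00 μg/mL

2.00 μg/mL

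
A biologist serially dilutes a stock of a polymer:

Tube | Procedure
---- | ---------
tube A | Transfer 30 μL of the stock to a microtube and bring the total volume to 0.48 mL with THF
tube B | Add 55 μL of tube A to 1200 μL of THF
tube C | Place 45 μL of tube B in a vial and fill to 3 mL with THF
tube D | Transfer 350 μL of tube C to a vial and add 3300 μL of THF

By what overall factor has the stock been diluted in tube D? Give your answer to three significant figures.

2.54 × 10^5

Step 1: 30 μL brought to 0.48 mL → factor 480/30 = 16
Step 2: 55 μL + 1200 μL = 1255 μL total → factor 1255/55 = 22.818
Step 3: 45 μL brought to 3 mL → factor 3000/45 = 66.667
Step 4: 350 μL + 3300 μL = 3650 μL total → factor 3650/350 = 10.429
Overall dilution factor = 16 × 22.818 × 66.667 × 10.429 = 2.5383 × 10^5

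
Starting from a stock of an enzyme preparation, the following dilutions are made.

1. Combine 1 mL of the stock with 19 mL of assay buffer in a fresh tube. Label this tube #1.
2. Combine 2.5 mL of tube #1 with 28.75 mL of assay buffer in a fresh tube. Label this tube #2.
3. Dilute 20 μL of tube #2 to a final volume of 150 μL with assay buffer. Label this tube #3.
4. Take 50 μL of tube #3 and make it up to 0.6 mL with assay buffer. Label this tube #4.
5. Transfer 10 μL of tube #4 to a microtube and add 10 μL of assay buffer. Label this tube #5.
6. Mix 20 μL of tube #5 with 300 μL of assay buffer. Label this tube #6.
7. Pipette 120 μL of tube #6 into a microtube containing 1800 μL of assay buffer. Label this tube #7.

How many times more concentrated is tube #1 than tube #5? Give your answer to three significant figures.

Step 1: 1 mL + 19 mL = 20 mL total → factor 20/1 = 20
Step 2: 2.5 mL + 28.75 mL = 31.25 mL total → factor 31.25/2.5 = 12.5
Step 3: 20 μL brought to 150 μL → factor 150/20 = 7.5
Step 4: 50 μL brought to 0.6 mL → factor 600/50 = 12
Step 5: 10 μL + 10 μL = 20 μL total → factor 20/10 = 2
Dilution factor to tube #1 = 20; to tube #5 = 45000
[tube #1]/[tube #5] = (factor to tube #5)/(factor to tube #1) = 45000/20 = 2.25 × 10^3

2.25 × 10^3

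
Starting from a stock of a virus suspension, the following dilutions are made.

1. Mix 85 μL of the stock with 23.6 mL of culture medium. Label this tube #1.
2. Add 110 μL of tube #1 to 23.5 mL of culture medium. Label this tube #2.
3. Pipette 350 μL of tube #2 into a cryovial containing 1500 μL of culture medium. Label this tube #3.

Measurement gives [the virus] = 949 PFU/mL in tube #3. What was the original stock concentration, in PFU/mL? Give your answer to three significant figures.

3.00 × 10^8 PFU/mL

Step 1: 85 μL + 23.6 mL = 23685 μL total → factor 23685/85 = 278.65
Step 2: 110 μL + 23.5 mL = 23610 μL total → factor 23610/110 = 214.64
Step 3: 350 μL + 1500 μL = 1850 μL total → factor 1850/350 = 5.2857
Overall dilution factor = 278.65 × 214.64 × 5.2857 = 3.1613 × 10^5
Stock = 949 PFU/mL × 3.1613 × 10^5 = 3.00 × 10^8 PFU/mL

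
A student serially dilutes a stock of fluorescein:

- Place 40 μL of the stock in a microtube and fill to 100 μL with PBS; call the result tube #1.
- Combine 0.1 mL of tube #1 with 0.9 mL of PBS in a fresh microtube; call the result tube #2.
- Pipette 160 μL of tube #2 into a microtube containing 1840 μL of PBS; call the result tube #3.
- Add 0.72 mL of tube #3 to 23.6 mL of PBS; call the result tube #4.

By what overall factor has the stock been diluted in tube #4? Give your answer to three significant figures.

1.06 × 10^4

Step 1: 40 μL brought to 100 μL → factor 100/40 = 2.5
Step 2: 0.1 mL + 0.9 mL = 1 mL total → factor 1/0.1 = 10
Step 3: 160 μL + 1840 μL = 2000 μL total → factor 2000/160 = 12.5
Step 4: 0.72 mL + 23.6 mL = 24.32 mL total → factor 24.32/0.72 = 33.778
Overall dilution factor = 2.5 × 10 × 12.5 × 33.778 = 10556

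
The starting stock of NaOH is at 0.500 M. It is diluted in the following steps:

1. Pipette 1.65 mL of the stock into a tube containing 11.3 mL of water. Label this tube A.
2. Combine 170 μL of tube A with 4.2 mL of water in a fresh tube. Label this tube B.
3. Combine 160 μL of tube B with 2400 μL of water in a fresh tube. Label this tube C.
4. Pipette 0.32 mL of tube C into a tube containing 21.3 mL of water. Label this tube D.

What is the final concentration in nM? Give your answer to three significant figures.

Step 1: 1.65 mL + 11.3 mL = 12.95 mL total → factor 12.95/1.65 = 7.8485
Step 2: 170 μL + 4.2 mL = 4370 μL total → factor 4370/170 = 25.706
Step 3: 160 μL + 2400 μL = 2560 μL total → factor 2560/160 = 16
Step 4: 0.32 mL + 21.3 mL = 21.62 mL total → factor 21.62/0.32 = 67.562
Overall dilution factor = 7.8485 × 25.706 × 16 × 67.562 = 2.1809 × 10^5
Final = 0.500 M / 2.1809 × 10^5 = 2.293 × 10^-6 M = 2.29 × 10^3 nM

2.29 × 10^3 nM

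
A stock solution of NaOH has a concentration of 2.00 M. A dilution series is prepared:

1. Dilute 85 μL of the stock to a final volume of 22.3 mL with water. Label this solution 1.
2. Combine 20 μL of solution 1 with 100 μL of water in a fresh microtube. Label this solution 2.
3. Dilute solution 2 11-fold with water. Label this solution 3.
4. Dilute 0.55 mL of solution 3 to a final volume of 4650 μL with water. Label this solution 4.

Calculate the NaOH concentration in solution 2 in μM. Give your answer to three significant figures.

1.27 × 10^3 μM

Step 1: 85 μL brought to 22.3 mL → factor 22300/85 = 262.35
Step 2: 20 μL + 100 μL = 120 μL total → factor 120/20 = 6
Dilution factor through solution 2 = 262.35 × 6 = 1574.1
[solution 2] = 2.00 M / 1574.1 = 0.001271 M = 1.27 × 10^3 μM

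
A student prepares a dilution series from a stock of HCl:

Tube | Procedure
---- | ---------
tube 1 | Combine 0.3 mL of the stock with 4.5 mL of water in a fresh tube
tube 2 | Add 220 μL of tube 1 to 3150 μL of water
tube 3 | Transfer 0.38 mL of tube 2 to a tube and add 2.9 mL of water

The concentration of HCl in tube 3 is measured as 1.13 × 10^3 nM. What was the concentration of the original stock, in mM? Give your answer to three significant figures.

Step 1: 0.3 mL + 4.5 mL = 4.8 mL total → factor 4.8/0.3 = 16
Step 2: 220 μL + 3150 μL = 3370 μL total → factor 3370/220 = 15.318
Step 3: 0.38 mL + 2.9 mL = 3.28 mL total → factor 3.28/0.38 = 8.6316
Overall dilution factor = 16 × 15.318 × 8.6316 = 2115.5
Stock = 1.13 × 10^3 nM × 2115.5 = 2.391 × 10^6 nM = 2.39 mM

2.39 mM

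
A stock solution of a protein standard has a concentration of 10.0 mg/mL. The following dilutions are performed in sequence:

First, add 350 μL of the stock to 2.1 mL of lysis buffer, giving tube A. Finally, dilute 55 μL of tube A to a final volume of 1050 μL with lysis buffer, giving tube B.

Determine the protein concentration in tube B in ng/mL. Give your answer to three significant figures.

Step 1: 350 μL + 2.1 mL = 2450 μL total → factor 2450/350 = 7
Step 2: 55 μL brought to 1050 μL → factor 1050/55 = 19.091
Overall dilution factor = 7 × 19.091 = 133.64
Final = 10.0 mg/mL / 133.64 = 0.07483 mg/mL = 7.48 × 10^4 ng/mL

7.48 × 10^4 ng/mL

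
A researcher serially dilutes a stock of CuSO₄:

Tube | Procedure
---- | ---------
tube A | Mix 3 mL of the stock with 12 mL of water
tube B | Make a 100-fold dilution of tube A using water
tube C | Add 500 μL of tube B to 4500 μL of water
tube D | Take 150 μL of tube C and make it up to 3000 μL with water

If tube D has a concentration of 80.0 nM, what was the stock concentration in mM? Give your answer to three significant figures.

Step 1: 3 mL + 12 mL = 15 mL total → factor 15/3 = 5
Step 2: 100-fold → factor 100
Step 3: 500 μL + 4500 μL = 5000 μL total → factor 5000/500 = 10
Step 4: 150 μL brought to 3000 μL → factor 3000/150 = 20
Overall dilution factor = 5 × 100 × 10 × 20 = 1 × 10^5
Stock = 80.0 nM × 1 × 10^5 = 8.000 × 10^6 nM = 8.00 mM

8.00 mM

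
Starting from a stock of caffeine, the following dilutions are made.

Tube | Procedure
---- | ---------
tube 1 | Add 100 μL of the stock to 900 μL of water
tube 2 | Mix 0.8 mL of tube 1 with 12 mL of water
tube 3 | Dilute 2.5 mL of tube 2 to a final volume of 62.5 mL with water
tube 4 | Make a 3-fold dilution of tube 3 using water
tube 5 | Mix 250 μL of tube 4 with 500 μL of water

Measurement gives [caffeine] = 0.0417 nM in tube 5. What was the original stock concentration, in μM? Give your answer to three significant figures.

Step 1: 100 μL + 900 μL = 1000 μL total → factor 1000/100 = 10
Step 2: 0.8 mL + 12 mL = 12.8 mL total → factor 12.8/0.8 = 16
Step 3: 2.5 mL brought to 62.5 mL → factor 62.5/2.5 = 25
Step 4: 3-fold → factor 3
Step 5: 250 μL + 500 μL = 750 μL total → factor 750/250 = 3
Overall dilution factor = 10 × 16 × 25 × 3 × 3 = 36000
Stock = 0.0417 nM × 36000 = 1501 nM = 1.50 μM

1.50 μM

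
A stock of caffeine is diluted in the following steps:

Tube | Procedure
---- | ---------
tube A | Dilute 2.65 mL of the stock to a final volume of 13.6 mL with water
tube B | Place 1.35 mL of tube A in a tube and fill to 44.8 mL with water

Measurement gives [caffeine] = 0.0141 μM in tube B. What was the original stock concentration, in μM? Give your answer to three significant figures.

2.40 μM

Step 1: 2.65 mL brought to 13.6 mL → factor 13.6/2.65 = 5.1321
Step 2: 1.35 mL brought to 44.8 mL → factor 44.8/1.35 = 33.185
Overall dilution factor = 5.1321 × 33.185 = 170.31
Stock = 0.0141 μM × 170.31 = 2.40 μM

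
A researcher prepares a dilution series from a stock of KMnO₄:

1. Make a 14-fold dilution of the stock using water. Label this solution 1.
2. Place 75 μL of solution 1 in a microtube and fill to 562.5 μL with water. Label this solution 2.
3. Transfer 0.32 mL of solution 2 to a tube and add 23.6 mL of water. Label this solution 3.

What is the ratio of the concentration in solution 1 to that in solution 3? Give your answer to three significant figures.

Step 1: 14-fold → factor 14
Step 2: 75 μL brought to 562.5 μL → factor 562.5/75 = 7.5
Step 3: 0.32 mL + 23.6 mL = 23.92 mL total → factor 23.92/0.32 = 74.75
Dilution factor to solution 1 = 14; to solution 3 = 7848.8
[solution 1]/[solution 3] = (factor to solution 3)/(factor to solution 1) = 7848.8/14 = 561

561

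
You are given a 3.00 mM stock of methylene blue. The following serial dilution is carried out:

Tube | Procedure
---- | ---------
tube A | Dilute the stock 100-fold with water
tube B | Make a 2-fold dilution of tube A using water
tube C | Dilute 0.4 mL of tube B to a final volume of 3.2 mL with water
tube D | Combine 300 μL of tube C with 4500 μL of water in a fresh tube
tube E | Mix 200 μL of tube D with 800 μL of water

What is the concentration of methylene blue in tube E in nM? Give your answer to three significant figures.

Step 1: 100-fold → factor 100
Step 2: 2-fold → factor 2
Step 3: 0.4 mL brought to 3.2 mL → factor 3.2/0.4 = 8
Step 4: 300 μL + 4500 μL = 4800 μL total → factor 4800/300 = 16
Step 5: 200 μL + 800 μL = 1000 μL total → factor 1000/200 = 5
Overall dilution factor = 100 × 2 × 8 × 16 × 5 = 1.28 × 10^5
Final = 3.00 mM / 1.28 × 10^5 = 2.344 × 10^-5 mM = 23.4 nM

23.4 nM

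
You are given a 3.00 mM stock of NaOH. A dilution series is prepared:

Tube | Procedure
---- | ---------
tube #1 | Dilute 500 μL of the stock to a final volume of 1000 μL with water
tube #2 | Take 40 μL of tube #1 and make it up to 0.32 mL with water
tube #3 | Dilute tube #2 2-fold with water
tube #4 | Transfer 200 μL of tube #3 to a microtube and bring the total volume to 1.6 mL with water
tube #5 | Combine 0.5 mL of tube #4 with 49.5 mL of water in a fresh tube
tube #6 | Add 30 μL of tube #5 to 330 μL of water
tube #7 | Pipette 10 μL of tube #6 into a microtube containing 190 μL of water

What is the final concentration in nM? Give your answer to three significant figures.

Step 1: 500 μL brought to 1000 μL → factor 1000/500 = 2
Step 2: 40 μL brought to 0.32 mL → factor 320/40 = 8
Step 3: 2-fold → factor 2
Step 4: 200 μL brought to 1.6 mL → factor 1600/200 = 8
Step 5: 0.5 mL + 49.5 mL = 50 mL total → factor 50/0.5 = 100
Step 6: 30 μL + 330 μL = 360 μL total → factor 360/30 = 12
Step 7: 10 μL + 190 μL = 200 μL total → factor 200/10 = 20
Overall dilution factor = 2 × 8 × 2 × 8 × 100 × 12 × 20 = 6.144 × 10^6
Final = 3.00 mM / 6.144 × 10^6 = 4.883 × 10^-7 mM = 0.488 nM

0.488 nM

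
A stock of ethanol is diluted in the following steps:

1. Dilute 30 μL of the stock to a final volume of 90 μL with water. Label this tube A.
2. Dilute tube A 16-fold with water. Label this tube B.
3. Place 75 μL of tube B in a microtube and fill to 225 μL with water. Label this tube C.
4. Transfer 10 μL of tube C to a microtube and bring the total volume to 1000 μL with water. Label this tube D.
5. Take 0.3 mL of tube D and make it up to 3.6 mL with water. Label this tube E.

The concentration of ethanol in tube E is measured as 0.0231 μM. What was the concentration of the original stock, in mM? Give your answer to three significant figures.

3.99 mM

Step 1: 30 μL brought to 90 μL → factor 90/30 = 3
Step 2: 16-fold → factor 16
Step 3: 75 μL brought to 225 μL → factor 225/75 = 3
Step 4: 10 μL brought to 1000 μL → factor 1000/10 = 100
Step 5: 0.3 mL brought to 3.6 mL → factor 3.6/0.3 = 12
Overall dilution factor = 3 × 16 × 3 × 100 × 12 = 1.728 × 10^5
Stock = 0.0231 μM × 1.728 × 10^5 = 3992 μM = 3.99 mM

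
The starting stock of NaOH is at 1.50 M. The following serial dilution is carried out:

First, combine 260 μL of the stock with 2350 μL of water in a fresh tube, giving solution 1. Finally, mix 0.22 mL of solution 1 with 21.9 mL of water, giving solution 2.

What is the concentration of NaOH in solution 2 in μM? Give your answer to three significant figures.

1.49 × 10^3 μM

Step 1: 260 μL + 2350 μL = 2610 μL total → factor 2610/260 = 10.038
Step 2: 0.22 mL + 21.9 mL = 22.12 mL total → factor 22.12/0.22 = 100.55
Overall dilution factor = 10.038 × 100.55 = 1009.3
Final = 1.50 M / 1009.3 = 0.001486 M = 1.49 × 10^3 μM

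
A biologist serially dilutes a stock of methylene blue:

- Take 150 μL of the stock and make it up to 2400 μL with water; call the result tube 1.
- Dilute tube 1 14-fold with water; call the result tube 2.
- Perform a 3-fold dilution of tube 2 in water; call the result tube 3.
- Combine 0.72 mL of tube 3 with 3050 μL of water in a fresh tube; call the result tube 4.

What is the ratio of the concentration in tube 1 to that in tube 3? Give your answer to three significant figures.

42.0

Step 1: 150 μL brought to 2400 μL → factor 2400/150 = 16
Step 2: 14-fold → factor 14
Step 3: 3-fold → factor 3
Dilution factor to tube 1 = 16; to tube 3 = 672
[tube 1]/[tube 3] = (factor to tube 3)/(factor to tube 1) = 672/16 = 42.0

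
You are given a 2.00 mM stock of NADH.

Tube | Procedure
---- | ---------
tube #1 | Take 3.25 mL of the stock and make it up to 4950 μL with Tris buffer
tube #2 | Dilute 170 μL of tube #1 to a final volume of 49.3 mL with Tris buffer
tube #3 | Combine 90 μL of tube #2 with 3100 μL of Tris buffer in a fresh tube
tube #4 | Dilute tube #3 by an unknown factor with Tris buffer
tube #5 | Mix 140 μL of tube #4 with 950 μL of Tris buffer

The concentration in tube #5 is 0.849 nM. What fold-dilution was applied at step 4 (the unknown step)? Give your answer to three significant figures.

Step 1: 3.25 mL brought to 4950 μL → factor 4.95/3.25 = 1.5231
Step 2: 170 μL brought to 49.3 mL → factor 49300/170 = 290
Step 3: 90 μL + 3100 μL = 3190 μL total → factor 3190/90 = 35.444
Step 4: unknown factor x
Step 5: 140 μL + 950 μL = 1090 μL total → factor 1090/140 = 7.7857
Product of known-step factors = 1.2189 × 10^5
Overall factor = 2.00 mM / (0.849 nM) = 2.3557 × 10^6
x = 2.3557 × 10^6 / 1.2189 × 10^5 = 19.3

19.3-fold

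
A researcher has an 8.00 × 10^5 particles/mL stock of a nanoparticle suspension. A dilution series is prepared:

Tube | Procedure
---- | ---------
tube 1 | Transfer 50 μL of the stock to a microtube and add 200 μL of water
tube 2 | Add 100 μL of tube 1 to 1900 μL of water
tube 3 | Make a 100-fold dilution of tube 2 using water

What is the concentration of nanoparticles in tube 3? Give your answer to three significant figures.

Step 1: 50 μL + 200 μL = 250 μL total → factor 250/50 = 5
Step 2: 100 μL + 1900 μL = 2000 μL total → factor 2000/100 = 20
Step 3: 100-fold → factor 100
Overall dilution factor = 5 × 20 × 100 = 10000
Final = 8.00 × 10^5 particles/mL / 10000 = 80.0 particles/mL

80.0 particles/mL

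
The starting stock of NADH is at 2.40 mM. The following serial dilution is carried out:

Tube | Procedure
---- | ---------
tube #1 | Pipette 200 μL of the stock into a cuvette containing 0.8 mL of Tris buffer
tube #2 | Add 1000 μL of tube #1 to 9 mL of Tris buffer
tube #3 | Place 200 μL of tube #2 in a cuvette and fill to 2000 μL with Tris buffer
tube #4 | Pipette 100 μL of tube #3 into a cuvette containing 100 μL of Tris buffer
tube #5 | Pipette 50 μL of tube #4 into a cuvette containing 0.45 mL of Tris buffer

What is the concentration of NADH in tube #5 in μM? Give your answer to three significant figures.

Step 1: 200 μL + 0.8 mL = 1000 μL total → factor 1000/200 = 5
Step 2: 1000 μL + 9 mL = 10000 μL total → factor 10000/1000 = 10
Step 3: 200 μL brought to 2000 μL → factor 2000/200 = 10
Step 4: 100 μL + 100 μL = 200 μL total → factor 200/100 = 2
Step 5: 50 μL + 0.45 mL = 500 μL total → factor 500/50 = 10
Overall dilution factor = 5 × 10 × 10 × 2 × 10 = 10000
Final = 2.40 mM / 10000 = 0.0002400 mM = 0.240 μM

0.240 μM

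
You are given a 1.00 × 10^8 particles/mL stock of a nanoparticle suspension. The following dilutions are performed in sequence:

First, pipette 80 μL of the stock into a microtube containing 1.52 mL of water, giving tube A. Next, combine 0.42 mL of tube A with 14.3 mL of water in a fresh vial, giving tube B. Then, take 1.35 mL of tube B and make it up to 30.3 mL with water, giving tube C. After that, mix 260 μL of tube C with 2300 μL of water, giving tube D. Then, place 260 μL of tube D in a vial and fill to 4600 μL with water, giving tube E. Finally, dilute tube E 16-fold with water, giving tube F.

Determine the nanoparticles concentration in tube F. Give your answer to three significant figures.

2.28 particles/mL

Step 1: 80 μL + 1.52 mL = 1600 μL total → factor 1600/80 = 20
Step 2: 0.42 mL + 14.3 mL = 14.72 mL total → factor 14.72/0.42 = 35.048
Step 3: 1.35 mL brought to 30.3 mL → factor 30.3/1.35 = 22.444
Step 4: 260 μL + 2300 μL = 2560 μL total → factor 2560/260 = 9.8462
Step 5: 260 μL brought to 4600 μL → factor 4600/260 = 17.692
Step 6: 16-fold → factor 16
Overall dilution factor = 20 × 35.048 × 22.444 × 9.8462 × 17.692 × 16 = 4.385 × 10^7
Final = 1.00 × 10^8 particles/mL / 4.385 × 10^7 = 2.28 particles/mL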